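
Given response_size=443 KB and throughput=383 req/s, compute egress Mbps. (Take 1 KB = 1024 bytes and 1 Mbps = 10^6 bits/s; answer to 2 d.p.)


Formula: Mbps = payload_bytes * RPS * 8 / 1e6
Payload per request = 443 KB = 443 * 1024 = 453632 bytes
Total bytes/sec = 453632 * 383 = 173741056
Total bits/sec = 173741056 * 8 = 1389928448
Mbps = 1389928448 / 1e6 = 1389.93

1389.93 Mbps


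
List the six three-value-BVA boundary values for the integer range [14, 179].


Range: [14, 179]
Boundaries: just below min, min, min+1, max-1, max, just above max
Values: [13, 14, 15, 178, 179, 180]

[13, 14, 15, 178, 179, 180]


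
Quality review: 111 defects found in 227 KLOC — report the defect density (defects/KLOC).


Defect density = defects / KLOC
Defect density = 111 / 227
Defect density = 0.489 defects/KLOC

0.489 defects/KLOC


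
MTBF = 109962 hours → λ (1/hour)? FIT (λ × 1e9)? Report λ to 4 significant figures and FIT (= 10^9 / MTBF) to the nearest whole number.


Formula: λ = 1 / MTBF; FIT = λ × 1e9 = 1e9 / MTBF
λ = 1 / 109962 ≈ 9.094e-06 failures/hour
FIT = 1e9 / 109962 ≈ 9094 failures per 1e9 hours (nearest whole number)

λ = 9.094e-06 /h, FIT = 9094


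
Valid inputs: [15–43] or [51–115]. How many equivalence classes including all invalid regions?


Valid ranges: [15,43] and [51,115]
Class 1: x < 15 — invalid
Class 2: 15 ≤ x ≤ 43 — valid
Class 3: 43 < x < 51 — invalid (gap between ranges)
Class 4: 51 ≤ x ≤ 115 — valid
Class 5: x > 115 — invalid
Total equivalence classes: 5

5 equivalence classes


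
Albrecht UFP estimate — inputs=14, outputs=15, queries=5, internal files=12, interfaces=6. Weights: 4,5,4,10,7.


UFP = EI*4 + EO*5 + EQ*4 + ILF*10 + EIF*7
UFP = 14*4 + 15*5 + 5*4 + 12*10 + 6*7
UFP = 56 + 75 + 20 + 120 + 42
UFP = 313

313


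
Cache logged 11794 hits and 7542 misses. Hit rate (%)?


Formula: hit rate = hits / (hits + misses) * 100
hit rate = 11794 / (11794 + 7542) * 100
hit rate = 11794 / 19336 * 100
hit rate = 61.0%

61.0%


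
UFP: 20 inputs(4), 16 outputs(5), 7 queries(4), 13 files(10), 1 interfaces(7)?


UFP = EI*4 + EO*5 + EQ*4 + ILF*10 + EIF*7
UFP = 20*4 + 16*5 + 7*4 + 13*10 + 1*7
UFP = 80 + 80 + 28 + 130 + 7
UFP = 325

325


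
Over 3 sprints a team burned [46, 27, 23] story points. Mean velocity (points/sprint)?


Formula: Avg velocity = Total points / Number of sprints
Points: [46, 27, 23]
Sum = 46 + 27 + 23 = 96
Avg velocity = 96 / 3 = 32.0 points/sprint

32.0 points/sprint


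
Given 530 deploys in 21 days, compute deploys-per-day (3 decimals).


Formula: deployments per day = releases / days
= 530 / 21
= 25.238 deploys/day
(equivalently, 176.67 deploys/week)

25.238 deploys/day


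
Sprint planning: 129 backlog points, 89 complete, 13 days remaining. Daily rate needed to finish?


Formula: Required rate = Remaining points / Days left
Remaining = 129 - 89 = 40 points
Required rate = 40 / 13 = 3.08 points/day

3.08 points/day


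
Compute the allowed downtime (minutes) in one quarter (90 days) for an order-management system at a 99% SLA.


Formula: allowed downtime = period * (100 - SLA) / 100
Period (quarter (90 days)) = 129600 minutes
Unavailability fraction = (100 - 99.0) / 100
Allowed downtime = 129600 * (100 - 99.0) / 100
Allowed downtime = 1296.0 minutes

1296.0 minutes


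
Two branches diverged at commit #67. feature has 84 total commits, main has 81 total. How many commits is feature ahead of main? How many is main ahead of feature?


Common ancestor: commit #67
feature commits after divergence: 84 - 67 = 17
main commits after divergence: 81 - 67 = 14
feature is 17 commits ahead of main
main is 14 commits ahead of feature

feature ahead: 17, main ahead: 14


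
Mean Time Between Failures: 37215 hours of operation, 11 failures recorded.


Formula: MTBF = Total operating time / Number of failures
MTBF = 37215 / 11
MTBF = 3383.18 hours

3383.18 hours


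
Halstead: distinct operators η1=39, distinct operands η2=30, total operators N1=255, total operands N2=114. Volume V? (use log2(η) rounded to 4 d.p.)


Formula: V = N * log2(η), where N = N1 + N2 and η = η1 + η2
η = 39 + 30 = 69
N = 255 + 114 = 369
log2(69) ≈ 6.1085
V = 369 * 6.1085 = 2254.04

2254.04


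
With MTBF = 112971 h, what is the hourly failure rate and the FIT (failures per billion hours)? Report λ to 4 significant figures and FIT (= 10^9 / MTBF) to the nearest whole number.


Formula: λ = 1 / MTBF; FIT = λ × 1e9 = 1e9 / MTBF
λ = 1 / 112971 ≈ 8.852e-06 failures/hour
FIT = 1e9 / 112971 ≈ 8852 failures per 1e9 hours (nearest whole number)

λ = 8.852e-06 /h, FIT = 8852


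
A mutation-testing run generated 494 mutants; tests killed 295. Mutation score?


Mutation score = killed / total * 100
Mutation score = 295 / 494 * 100
Mutation score = 59.72%

59.72%


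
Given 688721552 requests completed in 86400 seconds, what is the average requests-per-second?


Formula: throughput = requests / seconds
throughput = 688721552 / 86400
throughput = 7971.31 requests/second

7971.31 requests/second


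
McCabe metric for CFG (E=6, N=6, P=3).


Formula: V(G) = E - N + 2P
V(G) = 6 - 6 + 2*3
V(G) = 0 + 6
V(G) = 6

6


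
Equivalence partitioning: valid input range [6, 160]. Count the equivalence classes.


Valid range: [6, 160]
Class 1: x < 6 — invalid
Class 2: 6 ≤ x ≤ 160 — valid
Class 3: x > 160 — invalid
Total equivalence classes: 3

3 equivalence classes


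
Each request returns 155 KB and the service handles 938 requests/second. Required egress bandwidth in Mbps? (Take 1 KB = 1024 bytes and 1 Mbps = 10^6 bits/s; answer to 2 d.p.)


Formula: Mbps = payload_bytes * RPS * 8 / 1e6
Payload per request = 155 KB = 155 * 1024 = 158720 bytes
Total bytes/sec = 158720 * 938 = 148879360
Total bits/sec = 148879360 * 8 = 1191034880
Mbps = 1191034880 / 1e6 = 1191.03

1191.03 Mbps


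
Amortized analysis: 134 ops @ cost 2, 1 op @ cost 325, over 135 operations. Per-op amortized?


Formula: Amortized cost = Total cost / Operations
Total cost = (134 * 2) + (1 * 325)
Total cost = 268 + 325 = 593
Amortized = 593 / 135 = 4.3926

4.3926


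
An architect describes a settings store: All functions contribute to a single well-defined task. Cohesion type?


Reasoning: Best: single purpose
Type: Functional cohesion

Functional cohesion


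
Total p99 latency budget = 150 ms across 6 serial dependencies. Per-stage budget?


Formula: per_stage = total_budget / stages
per_stage = 150 / 6
per_stage = 25.0 ms

25.0 ms


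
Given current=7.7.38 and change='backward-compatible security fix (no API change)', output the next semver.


Current: 7.7.38
Change category: 'backward-compatible security fix (no API change)' → patch bump
SemVer rule: patch bump → increment PATCH (MAJOR and MINOR unchanged)
New: 7.7.39

7.7.39


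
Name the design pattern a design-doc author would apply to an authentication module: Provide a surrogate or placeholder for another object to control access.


This matches the Proxy pattern

Proxy


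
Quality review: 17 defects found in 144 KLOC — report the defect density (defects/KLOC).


Defect density = defects / KLOC
Defect density = 17 / 144
Defect density = 0.118 defects/KLOC

0.118 defects/KLOC


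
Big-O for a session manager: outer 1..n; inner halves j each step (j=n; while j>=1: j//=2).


Reasoning: n times log n
Complexity: O(n log n)

O(n log n)


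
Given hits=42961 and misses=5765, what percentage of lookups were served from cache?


Formula: hit rate = hits / (hits + misses) * 100
hit rate = 42961 / (42961 + 5765) * 100
hit rate = 42961 / 48726 * 100
hit rate = 88.17%

88.17%


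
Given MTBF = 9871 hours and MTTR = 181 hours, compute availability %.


Availability = MTBF / (MTBF + MTTR)
Availability = 9871 / (9871 + 181)
Availability = 9871 / 10052
Availability = 98.1994%

98.1994%


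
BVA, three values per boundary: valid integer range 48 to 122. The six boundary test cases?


Range: [48, 122]
Boundaries: just below min, min, min+1, max-1, max, just above max
Values: [47, 48, 49, 121, 122, 123]

[47, 48, 49, 121, 122, 123]


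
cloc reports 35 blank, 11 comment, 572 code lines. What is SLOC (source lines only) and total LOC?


Total LOC = blank + comment + code
Total LOC = 35 + 11 + 572 = 618
SLOC (source only) = code = 572

Total LOC: 618, SLOC: 572


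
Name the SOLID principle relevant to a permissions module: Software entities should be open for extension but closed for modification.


This describes the Open/Closed Principle (OCP)

Open/Closed Principle (OCP)


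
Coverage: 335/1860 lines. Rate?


Coverage = covered / total * 100
Coverage = 335 / 1860 * 100
Coverage = 18.01%

18.01%


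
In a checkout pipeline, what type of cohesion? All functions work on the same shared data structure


Reasoning: Functions share data
Type: Communicational cohesion

Communicational cohesion


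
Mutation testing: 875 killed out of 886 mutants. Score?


Mutation score = killed / total * 100
Mutation score = 875 / 886 * 100
Mutation score = 98.76%

98.76%


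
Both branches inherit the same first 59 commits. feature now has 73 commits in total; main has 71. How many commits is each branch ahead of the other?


Common ancestor: commit #59
feature commits after divergence: 73 - 59 = 14
main commits after divergence: 71 - 59 = 12
feature is 14 commits ahead of main
main is 12 commits ahead of feature

feature ahead: 14, main ahead: 12


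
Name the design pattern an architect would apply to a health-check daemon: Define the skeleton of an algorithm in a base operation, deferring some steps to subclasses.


This matches the Template Method pattern

Template Method


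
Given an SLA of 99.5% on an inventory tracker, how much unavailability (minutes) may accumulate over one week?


Formula: allowed downtime = period * (100 - SLA) / 100
Period (week) = 10080 minutes
Unavailability fraction = (100 - 99.5) / 100
Allowed downtime = 10080 * (100 - 99.5) / 100
Allowed downtime = 50.4 minutes

50.4 minutes


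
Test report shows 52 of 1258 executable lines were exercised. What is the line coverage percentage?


Coverage = covered / total * 100
Coverage = 52 / 1258 * 100
Coverage = 4.13%

4.13%


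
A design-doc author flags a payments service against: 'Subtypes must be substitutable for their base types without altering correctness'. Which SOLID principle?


This describes the Liskov Substitution Principle (LSP)

Liskov Substitution Principle (LSP)


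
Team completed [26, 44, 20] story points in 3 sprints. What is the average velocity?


Formula: Avg velocity = Total points / Number of sprints
Points: [26, 44, 20]
Sum = 26 + 44 + 20 = 90
Avg velocity = 90 / 3 = 30.0 points/sprint

30.0 points/sprint


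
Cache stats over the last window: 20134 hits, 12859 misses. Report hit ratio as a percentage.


Formula: hit rate = hits / (hits + misses) * 100
hit rate = 20134 / (20134 + 12859) * 100
hit rate = 20134 / 32993 * 100
hit rate = 61.03%

61.03%


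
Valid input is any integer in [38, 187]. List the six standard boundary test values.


Range: [38, 187]
Boundaries: just below min, min, min+1, max-1, max, just above max
Values: [37, 38, 39, 186, 187, 188]

[37, 38, 39, 186, 187, 188]


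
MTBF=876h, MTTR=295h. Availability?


Availability = MTBF / (MTBF + MTTR)
Availability = 876 / (876 + 295)
Availability = 876 / 1171
Availability = 74.8079%

74.8079%


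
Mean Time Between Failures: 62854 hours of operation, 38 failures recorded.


Formula: MTBF = Total operating time / Number of failures
MTBF = 62854 / 38
MTBF = 1654.05 hours

1654.05 hours


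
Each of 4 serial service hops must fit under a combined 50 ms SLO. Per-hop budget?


Formula: per_stage = total_budget / stages
per_stage = 50 / 4
per_stage = 12.5 ms

12.5 ms


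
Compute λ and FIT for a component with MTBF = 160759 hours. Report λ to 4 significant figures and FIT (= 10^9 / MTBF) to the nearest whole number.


Formula: λ = 1 / MTBF; FIT = λ × 1e9 = 1e9 / MTBF
λ = 1 / 160759 ≈ 6.220e-06 failures/hour
FIT = 1e9 / 160759 ≈ 6220 failures per 1e9 hours (nearest whole number)

λ = 6.220e-06 /h, FIT = 6220


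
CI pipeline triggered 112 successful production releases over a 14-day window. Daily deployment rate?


Formula: deployments per day = releases / days
= 112 / 14
= 8.0 deploys/day
(equivalently, 56.0 deploys/week)

8.0 deploys/day


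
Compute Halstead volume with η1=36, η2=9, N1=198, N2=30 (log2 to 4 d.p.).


Formula: V = N * log2(η), where N = N1 + N2 and η = η1 + η2
η = 36 + 9 = 45
N = 198 + 30 = 228
log2(45) ≈ 5.4919
V = 228 * 5.4919 = 1252.15

1252.15


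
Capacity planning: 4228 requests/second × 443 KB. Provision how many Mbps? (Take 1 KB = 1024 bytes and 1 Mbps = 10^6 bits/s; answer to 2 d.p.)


Formula: Mbps = payload_bytes * RPS * 8 / 1e6
Payload per request = 443 KB = 443 * 1024 = 453632 bytes
Total bytes/sec = 453632 * 4228 = 1917956096
Total bits/sec = 1917956096 * 8 = 15343648768
Mbps = 15343648768 / 1e6 = 15343.65

15343.65 Mbps


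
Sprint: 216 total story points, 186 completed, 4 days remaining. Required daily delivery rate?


Formula: Required rate = Remaining points / Days left
Remaining = 216 - 186 = 30 points
Required rate = 30 / 4 = 7.5 points/day

7.5 points/day


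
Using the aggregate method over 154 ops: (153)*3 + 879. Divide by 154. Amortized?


Formula: Amortized cost = Total cost / Operations
Total cost = (153 * 3) + (1 * 879)
Total cost = 459 + 879 = 1338
Amortized = 1338 / 154 = 8.6883

8.6883


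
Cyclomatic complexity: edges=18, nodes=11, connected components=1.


Formula: V(G) = E - N + 2P
V(G) = 18 - 11 + 2*1
V(G) = 7 + 2
V(G) = 9

9


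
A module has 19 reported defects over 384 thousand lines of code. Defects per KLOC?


Defect density = defects / KLOC
Defect density = 19 / 384
Defect density = 0.049 defects/KLOC

0.049 defects/KLOC


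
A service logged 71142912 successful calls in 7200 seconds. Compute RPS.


Formula: throughput = requests / seconds
throughput = 71142912 / 7200
throughput = 9880.96 requests/second

9880.96 requests/second


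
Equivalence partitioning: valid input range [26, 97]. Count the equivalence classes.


Valid range: [26, 97]
Class 1: x < 26 — invalid
Class 2: 26 ≤ x ≤ 97 — valid
Class 3: x > 97 — invalid
Total equivalence classes: 3

3 equivalence classes


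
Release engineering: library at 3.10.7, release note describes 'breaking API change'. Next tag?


Current: 3.10.7
Change category: 'breaking API change' → major bump
SemVer rule: major bump → increment MAJOR, reset MINOR and PATCH to 0
New: 4.0.0

4.0.0


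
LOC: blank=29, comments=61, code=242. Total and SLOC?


Total LOC = blank + comment + code
Total LOC = 29 + 61 + 242 = 332
SLOC (source only) = code = 242

Total LOC: 332, SLOC: 242


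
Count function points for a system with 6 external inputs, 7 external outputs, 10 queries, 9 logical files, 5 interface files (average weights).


UFP = EI*4 + EO*5 + EQ*4 + ILF*10 + EIF*7
UFP = 6*4 + 7*5 + 10*4 + 9*10 + 5*7
UFP = 24 + 35 + 40 + 90 + 35
UFP = 224

224


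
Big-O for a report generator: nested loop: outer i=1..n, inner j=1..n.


Reasoning: n iterations times n iterations
Complexity: O(n^2)

O(n^2)


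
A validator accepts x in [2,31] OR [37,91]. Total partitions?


Valid ranges: [2,31] and [37,91]
Class 1: x < 2 — invalid
Class 2: 2 ≤ x ≤ 31 — valid
Class 3: 31 < x < 37 — invalid (gap between ranges)
Class 4: 37 ≤ x ≤ 91 — valid
Class 5: x > 91 — invalid
Total equivalence classes: 5

5 equivalence classes


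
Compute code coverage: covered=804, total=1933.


Coverage = covered / total * 100
Coverage = 804 / 1933 * 100
Coverage = 41.59%

41.59%


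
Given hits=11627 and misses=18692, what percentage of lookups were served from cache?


Formula: hit rate = hits / (hits + misses) * 100
hit rate = 11627 / (11627 + 18692) * 100
hit rate = 11627 / 30319 * 100
hit rate = 38.35%

38.35%


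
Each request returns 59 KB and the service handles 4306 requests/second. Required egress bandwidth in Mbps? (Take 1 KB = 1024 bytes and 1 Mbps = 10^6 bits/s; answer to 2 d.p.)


Formula: Mbps = payload_bytes * RPS * 8 / 1e6
Payload per request = 59 KB = 59 * 1024 = 60416 bytes
Total bytes/sec = 60416 * 4306 = 260151296
Total bits/sec = 260151296 * 8 = 2081210368
Mbps = 2081210368 / 1e6 = 2081.21

2081.21 Mbps


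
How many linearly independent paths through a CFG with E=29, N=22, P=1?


Formula: V(G) = E - N + 2P
V(G) = 29 - 22 + 2*1
V(G) = 7 + 2
V(G) = 9

9


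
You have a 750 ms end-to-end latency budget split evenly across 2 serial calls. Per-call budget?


Formula: per_stage = total_budget / stages
per_stage = 750 / 2
per_stage = 375.0 ms

375.0 ms


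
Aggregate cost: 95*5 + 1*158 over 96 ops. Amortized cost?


Formula: Amortized cost = Total cost / Operations
Total cost = (95 * 5) + (1 * 158)
Total cost = 475 + 158 = 633
Amortized = 633 / 96 = 6.5938

6.5938


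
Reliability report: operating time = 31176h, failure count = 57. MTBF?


Formula: MTBF = Total operating time / Number of failures
MTBF = 31176 / 57
MTBF = 546.95 hours

546.95 hours


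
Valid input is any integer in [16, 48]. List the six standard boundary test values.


Range: [16, 48]
Boundaries: just below min, min, min+1, max-1, max, just above max
Values: [15, 16, 17, 47, 48, 49]

[15, 16, 17, 47, 48, 49]


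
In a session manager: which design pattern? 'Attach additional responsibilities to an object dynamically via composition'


This matches the Decorator pattern

Decorator


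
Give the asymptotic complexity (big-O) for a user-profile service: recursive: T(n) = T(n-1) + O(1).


Reasoning: linear recursion with constant work per frame
Complexity: O(n)

O(n)


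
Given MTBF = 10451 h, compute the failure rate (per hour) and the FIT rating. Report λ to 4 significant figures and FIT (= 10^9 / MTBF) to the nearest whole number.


Formula: λ = 1 / MTBF; FIT = λ × 1e9 = 1e9 / MTBF
λ = 1 / 10451 ≈ 9.568e-05 failures/hour
FIT = 1e9 / 10451 ≈ 95685 failures per 1e9 hours (nearest whole number)

λ = 9.568e-05 /h, FIT = 95685


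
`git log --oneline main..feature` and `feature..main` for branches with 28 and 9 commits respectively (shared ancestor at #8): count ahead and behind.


Common ancestor: commit #8
feature commits after divergence: 28 - 8 = 20
main commits after divergence: 9 - 8 = 1
feature is 20 commits ahead of main
main is 1 commits ahead of feature

feature ahead: 20, main ahead: 1


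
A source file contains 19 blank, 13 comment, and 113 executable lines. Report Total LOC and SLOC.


Total LOC = blank + comment + code
Total LOC = 19 + 13 + 113 = 145
SLOC (source only) = code = 113

Total LOC: 145, SLOC: 113


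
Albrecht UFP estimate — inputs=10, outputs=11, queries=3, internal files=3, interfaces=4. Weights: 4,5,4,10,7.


UFP = EI*4 + EO*5 + EQ*4 + ILF*10 + EIF*7
UFP = 10*4 + 11*5 + 3*4 + 3*10 + 4*7
UFP = 40 + 55 + 12 + 30 + 28
UFP = 165

165


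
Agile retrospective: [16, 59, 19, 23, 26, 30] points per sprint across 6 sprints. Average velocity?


Formula: Avg velocity = Total points / Number of sprints
Points: [16, 59, 19, 23, 26, 30]
Sum = 16 + 59 + 19 + 23 + 26 + 30 = 173
Avg velocity = 173 / 6 = 28.83 points/sprint

28.83 points/sprint


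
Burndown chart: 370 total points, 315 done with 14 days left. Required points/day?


Formula: Required rate = Remaining points / Days left
Remaining = 370 - 315 = 55 points
Required rate = 55 / 14 = 3.93 points/day

3.93 points/day


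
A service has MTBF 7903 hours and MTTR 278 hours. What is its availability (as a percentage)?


Availability = MTBF / (MTBF + MTTR)
Availability = 7903 / (7903 + 278)
Availability = 7903 / 8181
Availability = 96.6019%

96.6019%


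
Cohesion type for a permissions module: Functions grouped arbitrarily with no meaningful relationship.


Reasoning: Worst: random grouping
Type: Coincidental cohesion

Coincidental cohesion


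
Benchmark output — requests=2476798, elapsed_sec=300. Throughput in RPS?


Formula: throughput = requests / seconds
throughput = 2476798 / 300
throughput = 8255.99 requests/second

8255.99 requests/second


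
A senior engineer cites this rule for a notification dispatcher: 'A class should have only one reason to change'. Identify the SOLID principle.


This describes the Single Responsibility Principle (SRP)

Single Responsibility Principle (SRP)


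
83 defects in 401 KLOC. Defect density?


Defect density = defects / KLOC
Defect density = 83 / 401
Defect density = 0.207 defects/KLOC

0.207 defects/KLOC


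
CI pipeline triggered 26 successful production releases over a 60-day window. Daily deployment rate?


Formula: deployments per day = releases / days
= 26 / 60
= 0.433 deploys/day
(equivalently, 3.03 deploys/week)

0.433 deploys/day


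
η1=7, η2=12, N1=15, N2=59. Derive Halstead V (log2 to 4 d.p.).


Formula: V = N * log2(η), where N = N1 + N2 and η = η1 + η2
η = 7 + 12 = 19
N = 15 + 59 = 74
log2(19) ≈ 4.2479
V = 74 * 4.2479 = 314.34

314.34


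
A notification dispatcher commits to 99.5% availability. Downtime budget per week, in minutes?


Formula: allowed downtime = period * (100 - SLA) / 100
Period (week) = 10080 minutes
Unavailability fraction = (100 - 99.5) / 100
Allowed downtime = 10080 * (100 - 99.5) / 100
Allowed downtime = 50.4 minutes

50.4 minutes


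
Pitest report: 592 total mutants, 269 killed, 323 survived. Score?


Mutation score = killed / total * 100
Mutation score = 269 / 592 * 100
Mutation score = 45.44%

45.44%


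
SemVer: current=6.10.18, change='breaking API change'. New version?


Current: 6.10.18
Change category: 'breaking API change' → major bump
SemVer rule: major bump → increment MAJOR, reset MINOR and PATCH to 0
New: 7.0.0

7.0.0


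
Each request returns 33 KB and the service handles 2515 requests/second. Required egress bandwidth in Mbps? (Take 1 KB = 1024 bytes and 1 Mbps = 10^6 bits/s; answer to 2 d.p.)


Formula: Mbps = payload_bytes * RPS * 8 / 1e6
Payload per request = 33 KB = 33 * 1024 = 33792 bytes
Total bytes/sec = 33792 * 2515 = 84986880
Total bits/sec = 84986880 * 8 = 679895040
Mbps = 679895040 / 1e6 = 679.9

679.9 Mbps


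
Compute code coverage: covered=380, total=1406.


Coverage = covered / total * 100
Coverage = 380 / 1406 * 100
Coverage = 27.03%

27.03%


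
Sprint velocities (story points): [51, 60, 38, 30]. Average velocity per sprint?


Formula: Avg velocity = Total points / Number of sprints
Points: [51, 60, 38, 30]
Sum = 51 + 60 + 38 + 30 = 179
Avg velocity = 179 / 4 = 44.75 points/sprint

44.75 points/sprint


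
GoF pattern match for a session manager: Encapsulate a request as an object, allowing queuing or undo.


This matches the Command pattern

Command


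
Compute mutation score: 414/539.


Mutation score = killed / total * 100
Mutation score = 414 / 539 * 100
Mutation score = 76.81%

76.81%


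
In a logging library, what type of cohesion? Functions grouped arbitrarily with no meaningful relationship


Reasoning: Worst: random grouping
Type: Coincidental cohesion

Coincidental cohesion


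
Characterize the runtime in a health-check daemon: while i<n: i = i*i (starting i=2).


Reasoning: squaring drives double-exponential growth; iterations ~ log log n
Complexity: O(log log n)

O(log log n)


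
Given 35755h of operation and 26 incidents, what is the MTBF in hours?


Formula: MTBF = Total operating time / Number of failures
MTBF = 35755 / 26
MTBF = 1375.19 hours

1375.19 hours


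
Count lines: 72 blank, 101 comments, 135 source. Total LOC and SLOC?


Total LOC = blank + comment + code
Total LOC = 72 + 101 + 135 = 308
SLOC (source only) = code = 135

Total LOC: 308, SLOC: 135


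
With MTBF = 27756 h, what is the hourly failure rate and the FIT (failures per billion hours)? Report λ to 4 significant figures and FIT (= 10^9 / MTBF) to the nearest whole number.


Formula: λ = 1 / MTBF; FIT = λ × 1e9 = 1e9 / MTBF
λ = 1 / 27756 ≈ 3.603e-05 failures/hour
FIT = 1e9 / 27756 ≈ 36028 failures per 1e9 hours (nearest whole number)

λ = 3.603e-05 /h, FIT = 36028


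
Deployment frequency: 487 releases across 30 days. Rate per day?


Formula: deployments per day = releases / days
= 487 / 30
= 16.233 deploys/day
(equivalently, 113.63 deploys/week)

16.233 deploys/day


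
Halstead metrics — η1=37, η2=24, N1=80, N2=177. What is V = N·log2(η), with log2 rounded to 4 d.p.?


Formula: V = N * log2(η), where N = N1 + N2 and η = η1 + η2
η = 37 + 24 = 61
N = 80 + 177 = 257
log2(61) ≈ 5.9307
V = 257 * 5.9307 = 1524.19

1524.19


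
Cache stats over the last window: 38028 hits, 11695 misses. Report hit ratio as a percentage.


Formula: hit rate = hits / (hits + misses) * 100
hit rate = 38028 / (38028 + 11695) * 100
hit rate = 38028 / 49723 * 100
hit rate = 76.48%

76.48%


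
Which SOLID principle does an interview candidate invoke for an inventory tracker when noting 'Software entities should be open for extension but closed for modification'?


This describes the Open/Closed Principle (OCP)

Open/Closed Principle (OCP)


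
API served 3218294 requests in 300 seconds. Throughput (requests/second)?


Formula: throughput = requests / seconds
throughput = 3218294 / 300
throughput = 10727.65 requests/second

10727.65 requests/second


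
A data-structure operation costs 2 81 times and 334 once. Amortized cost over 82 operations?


Formula: Amortized cost = Total cost / Operations
Total cost = (81 * 2) + (1 * 334)
Total cost = 162 + 334 = 496
Amortized = 496 / 82 = 6.0488

6.0488


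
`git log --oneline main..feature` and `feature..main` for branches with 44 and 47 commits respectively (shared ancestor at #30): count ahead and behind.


Common ancestor: commit #30
feature commits after divergence: 44 - 30 = 14
main commits after divergence: 47 - 30 = 17
feature is 14 commits ahead of main
main is 17 commits ahead of feature

feature ahead: 14, main ahead: 17


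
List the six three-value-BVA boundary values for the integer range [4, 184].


Range: [4, 184]
Boundaries: just below min, min, min+1, max-1, max, just above max
Values: [3, 4, 5, 183, 184, 185]

[3, 4, 5, 183, 184, 185]


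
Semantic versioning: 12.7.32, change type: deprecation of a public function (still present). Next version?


Current: 12.7.32
Change category: 'deprecation of a public function (still present)' → minor bump
SemVer rule: minor bump → increment MINOR, reset PATCH to 0 (MAJOR unchanged)
New: 12.8.0

12.8.0


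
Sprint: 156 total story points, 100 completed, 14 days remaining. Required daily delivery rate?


Formula: Required rate = Remaining points / Days left
Remaining = 156 - 100 = 56 points
Required rate = 56 / 14 = 4.0 points/day

4.0 points/day


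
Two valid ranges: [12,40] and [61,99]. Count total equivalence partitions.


Valid ranges: [12,40] and [61,99]
Class 1: x < 12 — invalid
Class 2: 12 ≤ x ≤ 40 — valid
Class 3: 40 < x < 61 — invalid (gap between ranges)
Class 4: 61 ≤ x ≤ 99 — valid
Class 5: x > 99 — invalid
Total equivalence classes: 5

5 equivalence classes


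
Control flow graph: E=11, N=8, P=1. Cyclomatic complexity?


Formula: V(G) = E - N + 2P
V(G) = 11 - 8 + 2*1
V(G) = 3 + 2
V(G) = 5

5


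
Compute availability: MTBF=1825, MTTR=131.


Availability = MTBF / (MTBF + MTTR)
Availability = 1825 / (1825 + 131)
Availability = 1825 / 1956
Availability = 93.3027%

93.3027%


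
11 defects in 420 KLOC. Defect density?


Defect density = defects / KLOC
Defect density = 11 / 420
Defect density = 0.026 defects/KLOC

0.026 defects/KLOC


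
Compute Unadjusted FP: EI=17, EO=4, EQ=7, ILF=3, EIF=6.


UFP = EI*4 + EO*5 + EQ*4 + ILF*10 + EIF*7
UFP = 17*4 + 4*5 + 7*4 + 3*10 + 6*7
UFP = 68 + 20 + 28 + 30 + 42
UFP = 188

188


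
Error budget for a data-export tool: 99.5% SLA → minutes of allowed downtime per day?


Formula: allowed downtime = period * (100 - SLA) / 100
Period (day) = 1440 minutes
Unavailability fraction = (100 - 99.5) / 100
Allowed downtime = 1440 * (100 - 99.5) / 100
Allowed downtime = 7.2 minutes

7.2 minutes


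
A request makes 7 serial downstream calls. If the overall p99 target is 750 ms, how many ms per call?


Formula: per_stage = total_budget / stages
per_stage = 750 / 7
per_stage = 107.14 ms

107.14 ms


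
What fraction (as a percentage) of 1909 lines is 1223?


Coverage = covered / total * 100
Coverage = 1223 / 1909 * 100
Coverage = 64.06%

64.06%


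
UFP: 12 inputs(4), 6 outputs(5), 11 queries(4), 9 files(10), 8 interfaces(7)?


UFP = EI*4 + EO*5 + EQ*4 + ILF*10 + EIF*7
UFP = 12*4 + 6*5 + 11*4 + 9*10 + 8*7
UFP = 48 + 30 + 44 + 90 + 56
UFP = 268

268


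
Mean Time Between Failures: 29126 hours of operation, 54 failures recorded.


Formula: MTBF = Total operating time / Number of failures
MTBF = 29126 / 54
MTBF = 539.37 hours

539.37 hours


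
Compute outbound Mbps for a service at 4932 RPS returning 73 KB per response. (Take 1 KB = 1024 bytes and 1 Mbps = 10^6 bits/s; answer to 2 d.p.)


Formula: Mbps = payload_bytes * RPS * 8 / 1e6
Payload per request = 73 KB = 73 * 1024 = 74752 bytes
Total bytes/sec = 74752 * 4932 = 368676864
Total bits/sec = 368676864 * 8 = 2949414912
Mbps = 2949414912 / 1e6 = 2949.41

2949.41 Mbps


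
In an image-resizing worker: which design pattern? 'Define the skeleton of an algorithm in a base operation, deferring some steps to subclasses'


This matches the Template Method pattern

Template Method


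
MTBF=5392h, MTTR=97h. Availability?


Availability = MTBF / (MTBF + MTTR)
Availability = 5392 / (5392 + 97)
Availability = 5392 / 5489
Availability = 98.2328%

98.2328%


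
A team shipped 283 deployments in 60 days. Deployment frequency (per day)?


Formula: deployments per day = releases / days
= 283 / 60
= 4.717 deploys/day
(equivalently, 33.02 deploys/week)

4.717 deploys/day


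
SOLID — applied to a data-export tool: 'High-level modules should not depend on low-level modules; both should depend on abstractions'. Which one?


This describes the Dependency Inversion Principle (DIP)

Dependency Inversion Principle (DIP)


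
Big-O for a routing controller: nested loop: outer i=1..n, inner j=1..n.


Reasoning: n iterations times n iterations
Complexity: O(n^2)

O(n^2)


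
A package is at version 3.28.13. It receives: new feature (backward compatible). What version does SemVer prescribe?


Current: 3.28.13
Change category: 'new feature (backward compatible)' → minor bump
SemVer rule: minor bump → increment MINOR, reset PATCH to 0 (MAJOR unchanged)
New: 3.29.0

3.29.0


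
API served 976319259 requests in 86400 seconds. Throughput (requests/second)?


Formula: throughput = requests / seconds
throughput = 976319259 / 86400
throughput = 11299.99 requests/second

11299.99 requests/second


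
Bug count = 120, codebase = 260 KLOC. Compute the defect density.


Defect density = defects / KLOC
Defect density = 120 / 260
Defect density = 0.462 defects/KLOC

0.462 defects/KLOC


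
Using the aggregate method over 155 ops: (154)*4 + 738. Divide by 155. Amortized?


Formula: Amortized cost = Total cost / Operations
Total cost = (154 * 4) + (1 * 738)
Total cost = 616 + 738 = 1354
Amortized = 1354 / 155 = 8.7355

8.7355


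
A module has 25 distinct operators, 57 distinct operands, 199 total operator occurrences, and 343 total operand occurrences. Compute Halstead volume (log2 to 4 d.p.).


Formula: V = N * log2(η), where N = N1 + N2 and η = η1 + η2
η = 25 + 57 = 82
N = 199 + 343 = 542
log2(82) ≈ 6.3576
V = 542 * 6.3576 = 3445.82

3445.82


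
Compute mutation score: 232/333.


Mutation score = killed / total * 100
Mutation score = 232 / 333 * 100
Mutation score = 69.67%

69.67%


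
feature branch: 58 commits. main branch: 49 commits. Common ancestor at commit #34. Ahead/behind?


Common ancestor: commit #34
feature commits after divergence: 58 - 34 = 24
main commits after divergence: 49 - 34 = 15
feature is 24 commits ahead of main
main is 15 commits ahead of feature

feature ahead: 24, main ahead: 15


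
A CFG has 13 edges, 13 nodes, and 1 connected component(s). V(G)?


Formula: V(G) = E - N + 2P
V(G) = 13 - 13 + 2*1
V(G) = 0 + 2
V(G) = 2

2


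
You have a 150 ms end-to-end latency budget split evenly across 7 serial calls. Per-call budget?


Formula: per_stage = total_budget / stages
per_stage = 150 / 7
per_stage = 21.43 ms

21.43 ms


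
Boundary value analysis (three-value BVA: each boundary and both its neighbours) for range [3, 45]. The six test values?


Range: [3, 45]
Boundaries: just below min, min, min+1, max-1, max, just above max
Values: [2, 3, 4, 44, 45, 46]

[2, 3, 4, 44, 45, 46]


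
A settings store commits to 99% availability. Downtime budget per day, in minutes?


Formula: allowed downtime = period * (100 - SLA) / 100
Period (day) = 1440 minutes
Unavailability fraction = (100 - 99.0) / 100
Allowed downtime = 1440 * (100 - 99.0) / 100
Allowed downtime = 14.4 minutes

14.4 minutes


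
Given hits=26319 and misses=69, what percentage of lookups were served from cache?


Formula: hit rate = hits / (hits + misses) * 100
hit rate = 26319 / (26319 + 69) * 100
hit rate = 26319 / 26388 * 100
hit rate = 99.74%

99.74%


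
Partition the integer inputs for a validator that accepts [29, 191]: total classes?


Valid range: [29, 191]
Class 1: x < 29 — invalid
Class 2: 29 ≤ x ≤ 191 — valid
Class 3: x > 191 — invalid
Total equivalence classes: 3

3 equivalence classes


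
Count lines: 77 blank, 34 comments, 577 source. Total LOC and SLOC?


Total LOC = blank + comment + code
Total LOC = 77 + 34 + 577 = 688
SLOC (source only) = code = 577

Total LOC: 688, SLOC: 577


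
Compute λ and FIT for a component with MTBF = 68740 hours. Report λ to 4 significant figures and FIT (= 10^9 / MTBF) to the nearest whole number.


Formula: λ = 1 / MTBF; FIT = λ × 1e9 = 1e9 / MTBF
λ = 1 / 68740 ≈ 1.455e-05 failures/hour
FIT = 1e9 / 68740 ≈ 14548 failures per 1e9 hours (nearest whole number)

λ = 1.455e-05 /h, FIT = 14548


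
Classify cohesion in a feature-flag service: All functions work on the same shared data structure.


Reasoning: Functions share data
Type: Communicational cohesion

Communicational cohesion


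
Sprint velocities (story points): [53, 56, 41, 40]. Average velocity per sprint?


Formula: Avg velocity = Total points / Number of sprints
Points: [53, 56, 41, 40]
Sum = 53 + 56 + 41 + 40 = 190
Avg velocity = 190 / 4 = 47.5 points/sprint

47.5 points/sprint


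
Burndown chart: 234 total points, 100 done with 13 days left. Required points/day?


Formula: Required rate = Remaining points / Days left
Remaining = 234 - 100 = 134 points
Required rate = 134 / 13 = 10.31 points/day

10.31 points/day


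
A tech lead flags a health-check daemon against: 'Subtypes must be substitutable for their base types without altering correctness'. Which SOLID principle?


This describes the Liskov Substitution Principle (LSP)

Liskov Substitution Principle (LSP)


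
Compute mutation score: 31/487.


Mutation score = killed / total * 100
Mutation score = 31 / 487 * 100
Mutation score = 6.37%

6.37%


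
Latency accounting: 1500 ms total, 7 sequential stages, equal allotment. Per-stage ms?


Formula: per_stage = total_budget / stages
per_stage = 1500 / 7
per_stage = 214.29 ms

214.29 ms


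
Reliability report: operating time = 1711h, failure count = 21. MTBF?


Formula: MTBF = Total operating time / Number of failures
MTBF = 1711 / 21
MTBF = 81.48 hours

81.48 hours


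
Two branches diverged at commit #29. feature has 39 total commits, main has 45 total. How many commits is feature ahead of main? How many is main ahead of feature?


Common ancestor: commit #29
feature commits after divergence: 39 - 29 = 10
main commits after divergence: 45 - 29 = 16
feature is 10 commits ahead of main
main is 16 commits ahead of feature

feature ahead: 10, main ahead: 16


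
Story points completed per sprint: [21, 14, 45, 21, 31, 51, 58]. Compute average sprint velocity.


Formula: Avg velocity = Total points / Number of sprints
Points: [21, 14, 45, 21, 31, 51, 58]
Sum = 21 + 14 + 45 + 21 + 31 + 51 + 58 = 241
Avg velocity = 241 / 7 = 34.43 points/sprint

34.43 points/sprint


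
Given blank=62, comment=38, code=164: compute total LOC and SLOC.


Total LOC = blank + comment + code
Total LOC = 62 + 38 + 164 = 264
SLOC (source only) = code = 164

Total LOC: 264, SLOC: 164


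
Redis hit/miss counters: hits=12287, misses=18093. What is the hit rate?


Formula: hit rate = hits / (hits + misses) * 100
hit rate = 12287 / (12287 + 18093) * 100
hit rate = 12287 / 30380 * 100
hit rate = 40.44%

40.44%


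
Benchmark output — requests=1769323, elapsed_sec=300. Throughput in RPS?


Formula: throughput = requests / seconds
throughput = 1769323 / 300
throughput = 5897.74 requests/second

5897.74 requests/second


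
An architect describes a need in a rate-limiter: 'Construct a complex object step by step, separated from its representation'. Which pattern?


This matches the Builder pattern

Builder


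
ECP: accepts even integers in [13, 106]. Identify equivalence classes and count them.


Constraint: even integers in [13, 106]
Class 1: x < 13 — out-of-range invalid
Class 2: x in [13,106] but odd — wrong type invalid
Class 3: x in [13,106] and even — valid
Class 4: x > 106 — out-of-range invalid
Total equivalence classes: 4

4 equivalence classes


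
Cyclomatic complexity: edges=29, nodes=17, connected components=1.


Formula: V(G) = E - N + 2P
V(G) = 29 - 17 + 2*1
V(G) = 12 + 2
V(G) = 14

14


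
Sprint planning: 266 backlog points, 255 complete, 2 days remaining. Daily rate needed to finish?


Formula: Required rate = Remaining points / Days left
Remaining = 266 - 255 = 11 points
Required rate = 11 / 2 = 5.5 points/day

5.5 points/day


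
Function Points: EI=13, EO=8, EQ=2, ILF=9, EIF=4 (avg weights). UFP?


UFP = EI*4 + EO*5 + EQ*4 + ILF*10 + EIF*7
UFP = 13*4 + 8*5 + 2*4 + 9*10 + 4*7
UFP = 52 + 40 + 8 + 90 + 28
UFP = 218

218


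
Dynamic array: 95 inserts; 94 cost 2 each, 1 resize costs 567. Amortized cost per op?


Formula: Amortized cost = Total cost / Operations
Total cost = (94 * 2) + (1 * 567)
Total cost = 188 + 567 = 755
Amortized = 755 / 95 = 7.9474

7.9474


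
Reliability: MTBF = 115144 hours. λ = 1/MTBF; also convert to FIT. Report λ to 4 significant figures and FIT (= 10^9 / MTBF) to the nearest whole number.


Formula: λ = 1 / MTBF; FIT = λ × 1e9 = 1e9 / MTBF
λ = 1 / 115144 ≈ 8.685e-06 failures/hour
FIT = 1e9 / 115144 ≈ 8685 failures per 1e9 hours (nearest whole number)

λ = 8.685e-06 /h, FIT = 8685


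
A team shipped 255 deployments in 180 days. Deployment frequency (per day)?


Formula: deployments per day = releases / days
= 255 / 180
= 1.417 deploys/day
(equivalently, 9.92 deploys/week)

1.417 deploys/day


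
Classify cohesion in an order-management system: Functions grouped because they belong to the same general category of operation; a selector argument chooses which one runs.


Reasoning: Grouped by category of activity, not by data or sequence
Type: Logical cohesion

Logical cohesion


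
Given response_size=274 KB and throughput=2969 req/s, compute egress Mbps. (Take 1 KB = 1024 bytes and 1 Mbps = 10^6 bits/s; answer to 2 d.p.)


Formula: Mbps = payload_bytes * RPS * 8 / 1e6
Payload per request = 274 KB = 274 * 1024 = 280576 bytes
Total bytes/sec = 280576 * 2969 = 833030144
Total bits/sec = 833030144 * 8 = 6664241152
Mbps = 6664241152 / 1e6 = 6664.24

6664.24 Mbps
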